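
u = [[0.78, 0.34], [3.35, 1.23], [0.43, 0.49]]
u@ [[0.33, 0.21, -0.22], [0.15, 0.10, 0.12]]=[[0.31, 0.20, -0.13], [1.29, 0.83, -0.59], [0.22, 0.14, -0.04]]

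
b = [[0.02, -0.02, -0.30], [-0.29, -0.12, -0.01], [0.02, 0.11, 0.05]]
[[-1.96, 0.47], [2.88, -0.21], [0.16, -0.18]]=b @[[-10.43, 1.32], [0.72, -1.29], [5.79, -1.38]]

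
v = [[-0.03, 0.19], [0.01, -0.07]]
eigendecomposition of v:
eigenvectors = [[0.99, -0.94], [0.15, 0.34]]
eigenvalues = [-0.0, -0.1]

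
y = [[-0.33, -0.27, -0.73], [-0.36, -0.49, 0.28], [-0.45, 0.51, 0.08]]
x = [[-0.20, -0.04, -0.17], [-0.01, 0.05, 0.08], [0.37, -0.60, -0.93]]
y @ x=[[-0.2, 0.44, 0.71], [0.18, -0.18, -0.24], [0.11, -0.0, 0.04]]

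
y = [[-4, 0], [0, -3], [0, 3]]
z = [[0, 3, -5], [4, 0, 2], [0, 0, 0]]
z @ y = [[0, -24], [-16, 6], [0, 0]]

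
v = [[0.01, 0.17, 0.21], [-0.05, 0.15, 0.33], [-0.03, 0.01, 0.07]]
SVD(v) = [[0.58, -0.76, 0.3], [0.8, 0.46, -0.38], [0.15, 0.46, 0.87]] @ diag([0.4552179361634032, 0.07516764304661608, 0.005143542937356549]) @ [[-0.09, 0.48, 0.87], [-0.59, -0.73, 0.35], [-0.8, 0.49, -0.35]]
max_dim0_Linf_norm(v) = 0.33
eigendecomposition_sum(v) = [[0.01+0.07j, 0.08-0.04j, 0.11-0.22j], [(-0.03+0.05j), (0.08+0j), 0.16-0.11j], [(-0.01-0j), 0.00+0.02j, (0.04+0.03j)]] + [[0.01-0.07j, 0.08+0.04j, 0.11+0.22j], [-0.03-0.05j, (0.08-0j), 0.16+0.11j], [(-0.01+0j), -0.02j, 0.04-0.03j]] + [[-0.00-0.00j, 0j, (-0.01+0j)], [0j, (-0-0j), 0.00-0.00j], [-0.00-0.00j, 0.00+0.00j, (-0+0j)]]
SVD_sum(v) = [[-0.02, 0.13, 0.23], [-0.03, 0.18, 0.32], [-0.01, 0.03, 0.06]] + [[0.03, 0.04, -0.02], [-0.02, -0.03, 0.01], [-0.02, -0.03, 0.01]] + [[-0.00, 0.00, -0.00], [0.0, -0.00, 0.00], [-0.00, 0.0, -0.00]]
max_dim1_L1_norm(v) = 0.53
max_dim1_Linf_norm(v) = 0.33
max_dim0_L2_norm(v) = 0.4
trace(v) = 0.23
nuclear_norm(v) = 0.54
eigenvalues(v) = [(0.12+0.11j), (0.12-0.11j), (-0.01+0j)]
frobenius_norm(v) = 0.46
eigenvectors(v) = [[(0.77+0j), (0.77-0j), (0.76+0j)],[(0.54+0.31j), (0.54-0.31j), (-0.53+0j)],[-0.04+0.15j, (-0.04-0.15j), (0.37+0j)]]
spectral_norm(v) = 0.46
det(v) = -0.00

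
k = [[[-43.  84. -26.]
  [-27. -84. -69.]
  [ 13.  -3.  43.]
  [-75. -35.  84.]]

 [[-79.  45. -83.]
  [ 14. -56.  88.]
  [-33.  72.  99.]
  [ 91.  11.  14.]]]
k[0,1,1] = -84.0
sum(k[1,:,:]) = 183.0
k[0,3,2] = 84.0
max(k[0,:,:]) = 84.0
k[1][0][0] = -79.0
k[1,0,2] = -83.0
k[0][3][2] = 84.0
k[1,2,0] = -33.0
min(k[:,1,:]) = -84.0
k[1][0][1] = 45.0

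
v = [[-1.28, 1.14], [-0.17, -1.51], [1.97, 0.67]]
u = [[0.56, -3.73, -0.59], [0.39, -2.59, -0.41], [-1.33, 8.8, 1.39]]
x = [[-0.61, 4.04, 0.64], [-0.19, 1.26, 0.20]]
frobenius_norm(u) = 10.14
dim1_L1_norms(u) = [4.88, 3.39, 11.52]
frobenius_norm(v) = 3.09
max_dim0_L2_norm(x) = 4.23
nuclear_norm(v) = 4.36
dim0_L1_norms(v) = [3.42, 3.32]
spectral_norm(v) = 2.36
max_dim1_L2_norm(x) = 4.14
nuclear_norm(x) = 4.33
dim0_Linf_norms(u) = [1.33, 8.8, 1.39]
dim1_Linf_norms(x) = [4.04, 1.26]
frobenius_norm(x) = 4.33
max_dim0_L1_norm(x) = 5.3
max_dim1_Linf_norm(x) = 4.04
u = v @ x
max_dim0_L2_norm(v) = 2.36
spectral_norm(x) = 4.33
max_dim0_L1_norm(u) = 15.12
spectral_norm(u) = 10.14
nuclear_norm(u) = 10.14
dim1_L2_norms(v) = [1.71, 1.52, 2.08]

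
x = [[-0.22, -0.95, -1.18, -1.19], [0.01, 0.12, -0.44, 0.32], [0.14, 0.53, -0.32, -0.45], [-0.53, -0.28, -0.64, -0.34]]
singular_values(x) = [2.12, 0.76, 0.62, 0.36]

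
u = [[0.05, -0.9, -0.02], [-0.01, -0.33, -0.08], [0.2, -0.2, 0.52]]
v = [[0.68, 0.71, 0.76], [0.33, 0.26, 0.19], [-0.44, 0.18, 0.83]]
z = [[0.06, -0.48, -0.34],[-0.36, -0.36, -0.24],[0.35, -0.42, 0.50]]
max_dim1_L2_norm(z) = 0.74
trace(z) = 0.20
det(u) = -0.00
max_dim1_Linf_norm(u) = 0.9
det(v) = 0.00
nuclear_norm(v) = 2.25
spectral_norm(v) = 1.39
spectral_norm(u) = 0.99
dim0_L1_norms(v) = [1.45, 1.15, 1.78]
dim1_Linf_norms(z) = [0.48, 0.36, 0.5]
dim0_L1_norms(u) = [0.26, 1.43, 0.62]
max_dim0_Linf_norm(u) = 0.9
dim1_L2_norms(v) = [1.24, 0.46, 0.96]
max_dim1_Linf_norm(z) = 0.5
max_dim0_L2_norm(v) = 1.14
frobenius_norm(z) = 1.10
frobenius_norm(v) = 1.63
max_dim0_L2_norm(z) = 0.73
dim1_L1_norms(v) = [2.15, 0.78, 1.45]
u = v @ z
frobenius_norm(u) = 1.13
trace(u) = 0.24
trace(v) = 1.77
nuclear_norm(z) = 1.79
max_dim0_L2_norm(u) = 0.98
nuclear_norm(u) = 1.54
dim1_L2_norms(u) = [0.9, 0.34, 0.59]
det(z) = -0.16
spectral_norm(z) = 0.77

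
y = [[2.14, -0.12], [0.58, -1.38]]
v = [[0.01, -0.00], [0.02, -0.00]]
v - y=[[-2.13, 0.12],[-0.56, 1.38]]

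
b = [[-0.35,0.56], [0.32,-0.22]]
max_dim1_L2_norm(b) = 0.66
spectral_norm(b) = 0.75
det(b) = -0.10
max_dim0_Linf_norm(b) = 0.56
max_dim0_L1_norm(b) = 0.78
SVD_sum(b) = [[-0.40, 0.52],  [0.23, -0.29]] + [[0.05, 0.04], [0.09, 0.07]]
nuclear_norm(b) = 0.89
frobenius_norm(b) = 0.77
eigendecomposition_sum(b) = [[-0.41, 0.47], [0.27, -0.30]] + [[0.06, 0.09], [0.05, 0.08]]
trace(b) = -0.57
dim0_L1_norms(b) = [0.67, 0.78]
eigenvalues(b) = [-0.71, 0.14]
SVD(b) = [[-0.87, 0.49], [0.49, 0.87]] @ diag([0.7540081460514461, 0.13554230220879718]) @ [[0.61, -0.79], [0.79, 0.61]]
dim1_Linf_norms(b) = [0.56, 0.32]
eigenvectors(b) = [[-0.84, -0.75], [0.54, -0.66]]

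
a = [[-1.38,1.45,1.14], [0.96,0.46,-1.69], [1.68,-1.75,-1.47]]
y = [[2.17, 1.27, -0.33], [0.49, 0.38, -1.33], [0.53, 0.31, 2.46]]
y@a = [[-2.33, 4.31, 0.81], [-2.55, 3.21, 1.87], [3.7, -3.39, -3.54]]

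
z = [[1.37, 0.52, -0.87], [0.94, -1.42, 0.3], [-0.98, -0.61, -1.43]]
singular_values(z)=[1.99, 1.63, 1.63]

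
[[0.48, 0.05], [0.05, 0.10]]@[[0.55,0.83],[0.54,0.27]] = [[0.29, 0.41], [0.08, 0.07]]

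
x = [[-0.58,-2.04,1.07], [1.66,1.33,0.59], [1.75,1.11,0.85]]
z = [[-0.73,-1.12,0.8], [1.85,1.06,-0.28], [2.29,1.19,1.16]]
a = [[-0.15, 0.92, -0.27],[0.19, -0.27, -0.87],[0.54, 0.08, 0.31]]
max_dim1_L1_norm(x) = 3.71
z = x + a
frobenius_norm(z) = 3.88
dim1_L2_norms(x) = [2.38, 2.21, 2.24]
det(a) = -0.53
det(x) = -0.02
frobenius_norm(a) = 1.48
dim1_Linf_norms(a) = [0.92, 0.87, 0.54]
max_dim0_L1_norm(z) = 4.87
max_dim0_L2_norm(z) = 3.03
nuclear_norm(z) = 5.38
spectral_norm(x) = 3.48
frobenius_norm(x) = 3.94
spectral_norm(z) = 3.58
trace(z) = 1.49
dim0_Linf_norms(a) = [0.54, 0.92, 0.87]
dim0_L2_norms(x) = [2.48, 2.68, 1.49]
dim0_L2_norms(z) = [3.03, 1.95, 1.44]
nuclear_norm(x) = 5.33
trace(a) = -0.11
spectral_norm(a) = 0.98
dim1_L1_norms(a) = [1.34, 1.33, 0.93]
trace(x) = 1.60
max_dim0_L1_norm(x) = 4.48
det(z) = 1.80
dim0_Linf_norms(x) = [1.75, 2.04, 1.07]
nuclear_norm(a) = 2.50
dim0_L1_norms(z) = [4.87, 3.37, 2.24]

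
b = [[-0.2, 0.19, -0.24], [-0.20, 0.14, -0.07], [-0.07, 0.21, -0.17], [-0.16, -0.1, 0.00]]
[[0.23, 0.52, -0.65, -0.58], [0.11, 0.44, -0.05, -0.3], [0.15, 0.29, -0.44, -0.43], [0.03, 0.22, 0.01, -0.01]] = b@[[-0.23, -1.69, -0.56, 0.51], [0.1, 0.52, 0.75, -0.70], [-0.68, -0.35, 3.77, 1.43]]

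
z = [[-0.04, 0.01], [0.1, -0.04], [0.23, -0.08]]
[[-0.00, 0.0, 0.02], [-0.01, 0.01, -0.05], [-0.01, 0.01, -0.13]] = z@[[0.24, -0.15, -0.78], [0.79, -0.55, -0.63]]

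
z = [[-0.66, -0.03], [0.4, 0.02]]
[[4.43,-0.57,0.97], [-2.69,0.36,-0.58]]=z @ [[-6.49, 0.59, -1.53], [-4.88, 6.11, 1.36]]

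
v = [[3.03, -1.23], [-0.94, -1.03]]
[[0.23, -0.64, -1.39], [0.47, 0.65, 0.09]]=v @[[-0.08,-0.34,-0.36], [-0.38,-0.32,0.24]]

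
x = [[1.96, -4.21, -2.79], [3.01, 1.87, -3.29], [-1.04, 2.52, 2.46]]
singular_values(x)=[6.82, 4.41, 0.51]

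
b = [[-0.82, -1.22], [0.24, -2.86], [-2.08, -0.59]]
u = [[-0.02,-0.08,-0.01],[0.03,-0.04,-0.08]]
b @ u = [[-0.02, 0.11, 0.11],  [-0.09, 0.1, 0.23],  [0.02, 0.19, 0.07]]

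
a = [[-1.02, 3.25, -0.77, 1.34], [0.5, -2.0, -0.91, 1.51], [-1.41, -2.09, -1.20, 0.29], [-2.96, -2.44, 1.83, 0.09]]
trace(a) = -4.13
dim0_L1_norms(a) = [5.89, 9.78, 4.71, 3.23]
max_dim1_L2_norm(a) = 4.25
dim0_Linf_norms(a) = [2.96, 3.25, 1.83, 1.51]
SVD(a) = [[0.52, 0.61, -0.59, -0.12], [-0.28, -0.45, -0.58, -0.61], [-0.42, -0.03, -0.54, 0.73], [-0.69, 0.65, 0.12, -0.29]] @ diag([5.272375986868627, 3.2724256483201546, 2.701170673157609, 1.2243605775182214]) @ [[0.37,0.91,-0.17,0.02], [-0.84,0.41,0.36,0.05], [0.27,0.03,0.69,-0.67], [-0.3,0.02,-0.61,-0.74]]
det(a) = 57.06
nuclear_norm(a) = 12.47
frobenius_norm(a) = 6.88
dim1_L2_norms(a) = [3.74, 2.71, 2.81, 4.25]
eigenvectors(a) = [[-0.05-0.44j, -0.05+0.44j, (-0.69+0j), (0.69+0j)], [0.09-0.24j, 0.09+0.24j, (0.14+0j), -0.65+0.00j], [(0.29+0.16j), 0.29-0.16j, -0.69+0.00j, -0.21+0.00j], [(0.79+0j), (0.79-0j), -0.19+0.00j, (0.24+0j)]]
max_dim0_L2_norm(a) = 4.99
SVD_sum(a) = [[1.02, 2.49, -0.47, 0.05], [-0.54, -1.32, 0.25, -0.03], [-0.83, -2.02, 0.38, -0.04], [-1.36, -3.32, 0.63, -0.07]] + [[-1.66, 0.81, 0.71, 0.11],  [1.24, -0.61, -0.53, -0.08],  [0.08, -0.04, -0.03, -0.01],  [-1.79, 0.88, 0.77, 0.12]] + [[-0.43, -0.05, -1.10, 1.08], [-0.42, -0.05, -1.08, 1.06], [-0.39, -0.05, -1.01, 0.99], [0.09, 0.01, 0.22, -0.22]] + [[0.04, -0.00, 0.09, 0.11], [0.22, -0.02, 0.46, 0.55], [-0.26, 0.02, -0.54, -0.65], [0.10, -0.01, 0.21, 0.26]]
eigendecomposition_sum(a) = [[(0.13+0.71j),0.51+0.85j,-0.25-0.49j,(0.79-0.15j)], [-0.13+0.39j,0.03+0.56j,0.01-0.31j,0.44+0.14j], [(-0.49-0.23j),(-0.75-0.06j),(0.41+0.06j),(-0.25+0.55j)], [(-1.28+0.09j),(-1.61+0.73j),(0.91-0.34j),0.11+1.43j]] + [[(0.13-0.71j), 0.51-0.85j, (-0.25+0.49j), (0.79+0.15j)], [(-0.13-0.39j), (0.03-0.56j), 0.01+0.31j, 0.44-0.14j], [(-0.49+0.23j), -0.75+0.06j, 0.41-0.06j, (-0.25-0.55j)], [-1.28-0.09j, (-1.61-0.73j), 0.91+0.34j, 0.11-1.43j]] + [[-0.62-0.00j, 0.06-0.00j, (-1.61+0j), 0.55+0.00j], [(0.13+0j), -0.01+0.00j, (0.34-0j), (-0.12-0j)], [-0.62-0.00j, (0.06-0j), -1.61+0.00j, (0.55+0j)], [-0.18-0.00j, 0.02-0.00j, (-0.46+0j), 0.16+0.00j]] + [[-0.66+0.00j, 2.16+0.00j, (1.34+0j), -0.80-0.00j], [(0.62-0j), -2.04-0.00j, -1.26-0.00j, (0.75+0j)], [0.20-0.00j, -0.66-0.00j, -0.41-0.00j, (0.24+0j)], [(-0.23+0j), (0.76+0j), 0.47+0.00j, (-0.28-0j)]]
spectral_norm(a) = 5.27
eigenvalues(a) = [(0.67+2.76j), (0.67-2.76j), (-2.09+0j), (-3.38+0j)]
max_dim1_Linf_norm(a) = 3.25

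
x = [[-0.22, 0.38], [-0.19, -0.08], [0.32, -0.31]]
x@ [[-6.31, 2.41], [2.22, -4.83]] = [[2.23, -2.37], [1.02, -0.07], [-2.71, 2.27]]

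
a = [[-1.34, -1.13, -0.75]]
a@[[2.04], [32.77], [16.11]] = [[-51.85]]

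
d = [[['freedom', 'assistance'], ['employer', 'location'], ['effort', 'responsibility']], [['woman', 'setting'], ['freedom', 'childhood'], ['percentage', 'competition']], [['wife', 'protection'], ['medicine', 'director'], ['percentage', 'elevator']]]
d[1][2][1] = 'competition'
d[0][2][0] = 'effort'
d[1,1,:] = ['freedom', 'childhood']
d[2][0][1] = 'protection'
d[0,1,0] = 'employer'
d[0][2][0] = 'effort'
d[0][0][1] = 'assistance'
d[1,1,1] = 'childhood'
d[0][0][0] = 'freedom'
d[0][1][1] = 'location'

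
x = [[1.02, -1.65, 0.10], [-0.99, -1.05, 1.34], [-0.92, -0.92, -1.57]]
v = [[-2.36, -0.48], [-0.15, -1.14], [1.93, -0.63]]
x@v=[[-1.97, 1.33],[5.08, 0.83],[-0.72, 2.48]]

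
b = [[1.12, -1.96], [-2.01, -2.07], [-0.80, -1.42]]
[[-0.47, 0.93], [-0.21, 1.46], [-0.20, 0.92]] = b @ [[-0.09,-0.15], [0.19,-0.56]]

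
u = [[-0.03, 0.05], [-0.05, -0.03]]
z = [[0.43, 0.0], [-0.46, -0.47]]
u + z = [[0.4, 0.05], [-0.51, -0.50]]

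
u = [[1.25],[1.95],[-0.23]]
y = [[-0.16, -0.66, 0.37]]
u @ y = [[-0.20, -0.82, 0.46],  [-0.31, -1.29, 0.72],  [0.04, 0.15, -0.09]]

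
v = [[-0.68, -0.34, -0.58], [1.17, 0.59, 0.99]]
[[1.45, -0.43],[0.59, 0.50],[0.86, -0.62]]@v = [[-1.49,-0.75,-1.27], [0.18,0.09,0.15], [-1.31,-0.66,-1.11]]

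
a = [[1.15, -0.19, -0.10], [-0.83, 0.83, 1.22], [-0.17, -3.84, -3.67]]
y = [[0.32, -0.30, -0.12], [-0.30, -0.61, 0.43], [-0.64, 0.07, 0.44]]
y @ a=[[0.64, 0.15, 0.04], [0.09, -2.1, -2.29], [-0.87, -1.51, -1.47]]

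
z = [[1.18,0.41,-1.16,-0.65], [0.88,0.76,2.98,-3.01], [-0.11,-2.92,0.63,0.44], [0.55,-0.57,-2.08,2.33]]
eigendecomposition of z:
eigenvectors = [[0.62+0.00j, (0.62-0j), (-0.28+0.27j), (-0.28-0.27j)], [-0.20-0.18j, (-0.2+0.18j), (-0.23-0.45j), -0.23+0.45j], [(0.18-0.51j), (0.18+0.51j), (0.58+0j), 0.58-0.00j], [(0.26-0.44j), (0.26+0.44j), 0.22+0.46j, (0.22-0.46j)]]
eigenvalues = [(0.44+1.3j), (0.44-1.3j), (2.01+2.53j), (2.01-2.53j)]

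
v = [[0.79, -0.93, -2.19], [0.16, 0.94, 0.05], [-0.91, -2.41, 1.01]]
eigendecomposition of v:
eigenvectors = [[0.79, 0.9, -0.92], [0.06, -0.18, 0.25], [-0.61, 0.40, -0.31]]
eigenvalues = [2.43, 0.01, 0.3]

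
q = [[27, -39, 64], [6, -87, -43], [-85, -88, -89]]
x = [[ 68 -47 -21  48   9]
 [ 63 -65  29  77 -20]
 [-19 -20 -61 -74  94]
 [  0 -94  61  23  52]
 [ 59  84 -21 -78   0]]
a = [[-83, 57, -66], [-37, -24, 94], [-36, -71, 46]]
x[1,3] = 77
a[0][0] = -83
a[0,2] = -66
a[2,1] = -71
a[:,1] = [57, -24, -71]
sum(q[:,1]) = -214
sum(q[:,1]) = -214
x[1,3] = 77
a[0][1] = 57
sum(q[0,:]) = 52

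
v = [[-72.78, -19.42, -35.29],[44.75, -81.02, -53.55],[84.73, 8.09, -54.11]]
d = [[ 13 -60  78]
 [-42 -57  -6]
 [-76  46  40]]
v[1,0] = 44.75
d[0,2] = 78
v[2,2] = -54.11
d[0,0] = 13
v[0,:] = [-72.78, -19.42, -35.29]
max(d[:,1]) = 46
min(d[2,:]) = -76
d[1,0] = -42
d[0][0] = 13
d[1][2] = -6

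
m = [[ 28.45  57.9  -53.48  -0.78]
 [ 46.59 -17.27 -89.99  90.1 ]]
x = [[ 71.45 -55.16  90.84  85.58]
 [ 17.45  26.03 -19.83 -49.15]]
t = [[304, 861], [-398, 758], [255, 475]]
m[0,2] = -53.48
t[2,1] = 475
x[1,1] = 26.03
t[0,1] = 861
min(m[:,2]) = -89.99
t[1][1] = 758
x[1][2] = -19.83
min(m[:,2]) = -89.99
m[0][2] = -53.48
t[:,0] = [304, -398, 255]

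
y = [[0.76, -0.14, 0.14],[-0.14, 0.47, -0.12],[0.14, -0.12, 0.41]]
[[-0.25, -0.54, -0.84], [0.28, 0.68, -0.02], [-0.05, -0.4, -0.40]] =y @[[-0.25, -0.4, -1.06],  [0.56, 1.21, -0.57],  [0.12, -0.49, -0.79]]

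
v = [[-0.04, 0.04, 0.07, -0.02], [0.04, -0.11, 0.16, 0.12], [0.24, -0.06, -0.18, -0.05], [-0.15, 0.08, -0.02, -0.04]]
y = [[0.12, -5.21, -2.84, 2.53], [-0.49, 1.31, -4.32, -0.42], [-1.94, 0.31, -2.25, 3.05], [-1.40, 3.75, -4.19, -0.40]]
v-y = [[-0.16, 5.25, 2.91, -2.55], [0.53, -1.42, 4.48, 0.54], [2.18, -0.37, 2.07, -3.10], [1.25, -3.67, 4.17, 0.36]]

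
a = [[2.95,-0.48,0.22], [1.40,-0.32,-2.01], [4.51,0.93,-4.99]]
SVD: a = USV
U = [[-0.26, 0.96, -0.05], [-0.32, -0.13, -0.94], [-0.91, -0.23, 0.34]]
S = [7.42, 2.38, 0.67]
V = [[-0.72, -0.08, 0.69], [0.69, -0.27, 0.68], [0.13, 0.96, 0.25]]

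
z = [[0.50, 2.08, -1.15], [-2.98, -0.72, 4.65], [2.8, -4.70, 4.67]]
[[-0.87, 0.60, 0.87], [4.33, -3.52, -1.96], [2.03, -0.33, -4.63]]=z @ [[-0.36, 0.50, -0.35],  [0.06, -0.08, 0.16],  [0.71, -0.45, -0.62]]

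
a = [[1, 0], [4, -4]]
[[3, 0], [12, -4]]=a @ [[3, 0], [0, 1]]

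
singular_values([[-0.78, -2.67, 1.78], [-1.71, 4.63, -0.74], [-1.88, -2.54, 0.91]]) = [6.19, 2.78, 0.79]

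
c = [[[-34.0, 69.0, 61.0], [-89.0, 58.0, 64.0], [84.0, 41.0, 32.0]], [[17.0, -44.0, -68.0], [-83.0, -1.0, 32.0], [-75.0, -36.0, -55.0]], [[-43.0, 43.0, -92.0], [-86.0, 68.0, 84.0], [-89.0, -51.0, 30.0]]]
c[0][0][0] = -34.0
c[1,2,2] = -55.0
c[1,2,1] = -36.0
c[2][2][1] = -51.0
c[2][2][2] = 30.0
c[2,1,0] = -86.0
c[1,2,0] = -75.0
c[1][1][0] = -83.0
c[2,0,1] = 43.0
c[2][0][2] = -92.0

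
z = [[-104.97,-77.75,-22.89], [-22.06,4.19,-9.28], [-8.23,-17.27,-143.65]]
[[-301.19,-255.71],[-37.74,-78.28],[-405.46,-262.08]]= z@[[0.98, 2.65], [1.80, -0.81], [2.55, 1.77]]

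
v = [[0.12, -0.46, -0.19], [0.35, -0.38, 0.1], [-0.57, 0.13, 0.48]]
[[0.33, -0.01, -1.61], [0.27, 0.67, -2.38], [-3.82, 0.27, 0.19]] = v @ [[3.91, 0.9, -1.54], [1.88, -0.46, 4.17], [-3.83, 1.76, -2.57]]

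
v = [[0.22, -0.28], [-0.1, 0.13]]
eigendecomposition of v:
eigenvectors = [[0.91, 0.79], [-0.42, 0.61]]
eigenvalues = [0.35, 0.0]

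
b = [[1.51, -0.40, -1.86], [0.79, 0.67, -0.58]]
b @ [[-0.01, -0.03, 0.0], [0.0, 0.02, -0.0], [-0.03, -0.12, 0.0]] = [[0.04, 0.17, 0.0], [0.01, 0.06, 0.00]]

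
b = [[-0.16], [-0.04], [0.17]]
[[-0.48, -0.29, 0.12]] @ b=[[0.11]]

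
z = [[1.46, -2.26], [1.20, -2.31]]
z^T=[[1.46,1.2], [-2.26,-2.31]]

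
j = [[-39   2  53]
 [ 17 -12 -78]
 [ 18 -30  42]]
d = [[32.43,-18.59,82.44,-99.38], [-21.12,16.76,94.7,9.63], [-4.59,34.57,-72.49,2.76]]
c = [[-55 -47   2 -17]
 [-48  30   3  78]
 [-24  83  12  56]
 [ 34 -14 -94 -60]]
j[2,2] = 42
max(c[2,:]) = 83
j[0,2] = 53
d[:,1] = [-18.59, 16.76, 34.57]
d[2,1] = 34.57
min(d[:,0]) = -21.12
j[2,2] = 42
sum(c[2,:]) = 127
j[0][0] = -39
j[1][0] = 17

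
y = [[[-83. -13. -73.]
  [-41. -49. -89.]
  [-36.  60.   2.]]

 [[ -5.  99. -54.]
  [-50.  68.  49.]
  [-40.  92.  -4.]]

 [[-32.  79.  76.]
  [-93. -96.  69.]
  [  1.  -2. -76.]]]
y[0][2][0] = -36.0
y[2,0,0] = -32.0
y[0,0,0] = -83.0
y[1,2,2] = -4.0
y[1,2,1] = 92.0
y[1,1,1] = 68.0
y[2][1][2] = 69.0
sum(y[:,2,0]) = -75.0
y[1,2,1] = 92.0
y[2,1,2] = 69.0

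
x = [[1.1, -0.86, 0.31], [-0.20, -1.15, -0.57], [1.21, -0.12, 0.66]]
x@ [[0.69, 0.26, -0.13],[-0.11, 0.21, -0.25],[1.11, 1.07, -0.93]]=[[1.2,0.44,-0.22], [-0.64,-0.9,0.84], [1.58,1.0,-0.74]]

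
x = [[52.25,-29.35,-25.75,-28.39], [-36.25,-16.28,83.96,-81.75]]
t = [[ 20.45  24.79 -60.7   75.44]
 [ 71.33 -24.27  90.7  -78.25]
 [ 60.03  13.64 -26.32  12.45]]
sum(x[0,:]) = -31.240000000000002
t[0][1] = 24.79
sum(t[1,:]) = 59.50999999999999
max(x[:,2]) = 83.96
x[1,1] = -16.28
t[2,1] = 13.64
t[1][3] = -78.25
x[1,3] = -81.75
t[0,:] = [20.45, 24.79, -60.7, 75.44]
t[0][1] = 24.79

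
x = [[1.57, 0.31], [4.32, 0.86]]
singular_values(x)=[4.69, 0.0]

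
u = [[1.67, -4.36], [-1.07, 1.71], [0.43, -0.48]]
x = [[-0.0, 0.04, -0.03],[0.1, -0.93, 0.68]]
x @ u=[[-0.06, 0.08],[1.45, -2.35]]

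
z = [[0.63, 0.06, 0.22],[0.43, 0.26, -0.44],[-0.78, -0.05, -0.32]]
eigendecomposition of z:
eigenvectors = [[(-0.32+0j), -0.21+0.02j, -0.21-0.02j], [-0.89+0.00j, (0.91+0j), 0.91-0.00j], [0.33+0.00j, 0.34-0.12j, 0.34+0.12j]]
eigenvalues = [(0.57+0j), (-0+0.07j), (-0-0.07j)]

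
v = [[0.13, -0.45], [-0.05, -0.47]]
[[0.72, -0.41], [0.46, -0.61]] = v @[[1.56, 0.96], [-1.15, 1.19]]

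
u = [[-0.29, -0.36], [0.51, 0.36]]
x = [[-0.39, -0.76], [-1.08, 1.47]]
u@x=[[0.50, -0.31], [-0.59, 0.14]]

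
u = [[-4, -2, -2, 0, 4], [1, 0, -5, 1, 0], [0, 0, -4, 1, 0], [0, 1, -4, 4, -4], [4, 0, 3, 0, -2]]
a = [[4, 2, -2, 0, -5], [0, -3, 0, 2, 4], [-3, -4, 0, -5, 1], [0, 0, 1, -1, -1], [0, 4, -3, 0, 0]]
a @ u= [[-34, -8, -25, 0, 26], [13, 2, 19, 5, -16], [12, 1, 49, -24, 6], [-4, -1, -3, -3, 6], [4, 0, -8, 1, 0]]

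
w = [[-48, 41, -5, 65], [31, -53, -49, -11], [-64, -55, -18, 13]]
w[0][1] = 41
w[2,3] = 13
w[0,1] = 41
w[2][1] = -55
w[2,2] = -18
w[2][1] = -55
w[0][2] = -5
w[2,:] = [-64, -55, -18, 13]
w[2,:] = [-64, -55, -18, 13]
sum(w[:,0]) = -81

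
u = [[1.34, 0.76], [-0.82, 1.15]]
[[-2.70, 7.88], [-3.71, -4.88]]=u@[[-0.13, 5.9], [-3.32, -0.04]]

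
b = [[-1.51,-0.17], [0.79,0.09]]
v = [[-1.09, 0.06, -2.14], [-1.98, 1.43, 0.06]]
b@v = [[1.98, -0.33, 3.22], [-1.04, 0.18, -1.69]]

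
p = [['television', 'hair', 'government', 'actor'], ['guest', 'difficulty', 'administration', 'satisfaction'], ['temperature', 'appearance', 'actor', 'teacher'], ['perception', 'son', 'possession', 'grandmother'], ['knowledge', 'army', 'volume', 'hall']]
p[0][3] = 'actor'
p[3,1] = 'son'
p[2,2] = 'actor'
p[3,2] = 'possession'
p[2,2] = 'actor'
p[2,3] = 'teacher'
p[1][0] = 'guest'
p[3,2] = 'possession'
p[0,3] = 'actor'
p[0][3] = 'actor'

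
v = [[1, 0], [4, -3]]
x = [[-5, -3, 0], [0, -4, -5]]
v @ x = [[-5, -3, 0], [-20, 0, 15]]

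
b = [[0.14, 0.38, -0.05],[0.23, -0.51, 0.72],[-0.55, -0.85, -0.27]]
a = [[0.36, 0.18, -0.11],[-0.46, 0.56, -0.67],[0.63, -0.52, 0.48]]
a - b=[[0.22, -0.20, -0.06], [-0.69, 1.07, -1.39], [1.18, 0.33, 0.75]]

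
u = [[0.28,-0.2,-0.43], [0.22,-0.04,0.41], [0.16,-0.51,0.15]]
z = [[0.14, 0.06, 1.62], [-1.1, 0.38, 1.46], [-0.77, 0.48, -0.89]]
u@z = [[0.59, -0.27, 0.54], [-0.24, 0.19, -0.07], [0.47, -0.11, -0.62]]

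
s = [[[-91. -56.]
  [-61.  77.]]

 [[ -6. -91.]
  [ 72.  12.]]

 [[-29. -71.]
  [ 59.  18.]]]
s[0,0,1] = -56.0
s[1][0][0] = -6.0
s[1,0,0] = -6.0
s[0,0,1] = -56.0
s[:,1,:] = [[-61.0, 77.0], [72.0, 12.0], [59.0, 18.0]]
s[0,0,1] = -56.0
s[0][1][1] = 77.0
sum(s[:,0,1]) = -218.0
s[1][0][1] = -91.0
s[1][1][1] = 12.0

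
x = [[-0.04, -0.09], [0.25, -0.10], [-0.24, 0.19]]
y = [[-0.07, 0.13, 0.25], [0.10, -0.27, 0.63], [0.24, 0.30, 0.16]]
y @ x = [[-0.02,0.04], [-0.22,0.14], [0.03,-0.02]]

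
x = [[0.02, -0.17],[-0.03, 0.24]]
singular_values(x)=[0.3, 0.0]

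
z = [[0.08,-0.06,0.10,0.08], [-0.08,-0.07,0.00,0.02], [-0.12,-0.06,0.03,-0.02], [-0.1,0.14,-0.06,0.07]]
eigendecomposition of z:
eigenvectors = [[0.17+0.00j, 0.60+0.00j, (0.6-0j), -0.18+0.00j],[(0.78+0j), -0.15+0.22j, (-0.15-0.22j), -0.01+0.00j],[(0.47+0j), (-0.29+0.46j), (-0.29-0.46j), (0.6+0j)],[-0.38+0.00j, 0.08+0.51j, (0.08-0.51j), (-0.78+0j)]]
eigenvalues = [(-0.1+0j), (0.06+0.12j), (0.06-0.12j), (0.09+0j)]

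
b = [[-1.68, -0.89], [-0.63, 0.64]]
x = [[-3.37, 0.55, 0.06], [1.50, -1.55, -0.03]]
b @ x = [[4.33, 0.46, -0.07], [3.08, -1.34, -0.06]]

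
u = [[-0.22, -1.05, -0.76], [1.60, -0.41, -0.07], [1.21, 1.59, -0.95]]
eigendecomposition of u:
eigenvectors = [[-0.19+0.54j, -0.19-0.54j, (0.25+0j)], [0.46+0.27j, (0.46-0.27j), (-0.38+0j)], [0.62+0.00j, 0.62-0.00j, 0.89+0.00j]]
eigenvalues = [(-0.14+1.74j), (-0.14-1.74j), (-1.3+0j)]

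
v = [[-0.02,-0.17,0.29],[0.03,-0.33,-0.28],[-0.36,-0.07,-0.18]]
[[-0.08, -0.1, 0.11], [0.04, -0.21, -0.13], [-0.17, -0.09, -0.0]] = v @ [[0.56,0.10,-0.19], [0.10,0.62,0.04], [-0.19,0.04,0.39]]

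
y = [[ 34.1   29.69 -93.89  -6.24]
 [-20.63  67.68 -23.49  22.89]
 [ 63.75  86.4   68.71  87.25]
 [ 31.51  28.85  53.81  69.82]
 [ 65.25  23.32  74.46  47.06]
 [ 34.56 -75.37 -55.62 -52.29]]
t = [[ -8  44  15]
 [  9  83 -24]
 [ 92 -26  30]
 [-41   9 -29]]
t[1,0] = 9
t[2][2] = 30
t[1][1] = 83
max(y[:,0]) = 65.25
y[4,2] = 74.46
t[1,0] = 9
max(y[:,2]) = 74.46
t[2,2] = 30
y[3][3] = 69.82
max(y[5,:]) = 34.56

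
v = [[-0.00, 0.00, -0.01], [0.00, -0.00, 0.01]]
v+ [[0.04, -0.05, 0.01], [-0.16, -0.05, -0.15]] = [[0.04, -0.05, 0.0], [-0.16, -0.05, -0.14]]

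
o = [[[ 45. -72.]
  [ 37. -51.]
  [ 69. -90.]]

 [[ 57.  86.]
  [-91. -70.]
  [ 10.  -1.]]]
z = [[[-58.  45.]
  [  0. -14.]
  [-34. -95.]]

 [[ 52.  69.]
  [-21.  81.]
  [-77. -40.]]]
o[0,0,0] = 45.0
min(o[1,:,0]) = -91.0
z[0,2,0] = -34.0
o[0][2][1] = -90.0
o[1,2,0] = 10.0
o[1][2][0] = 10.0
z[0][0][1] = 45.0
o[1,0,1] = 86.0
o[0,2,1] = -90.0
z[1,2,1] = -40.0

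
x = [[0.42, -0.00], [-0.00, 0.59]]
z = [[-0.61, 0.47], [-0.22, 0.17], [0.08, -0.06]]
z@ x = [[-0.26, 0.28], [-0.09, 0.10], [0.03, -0.04]]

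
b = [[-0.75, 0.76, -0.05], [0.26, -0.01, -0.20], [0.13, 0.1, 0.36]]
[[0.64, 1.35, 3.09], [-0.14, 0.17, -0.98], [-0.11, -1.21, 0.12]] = b @[[-0.63, -1.51, -2.91],[0.21, 0.1, 1.26],[-0.15, -2.83, 1.04]]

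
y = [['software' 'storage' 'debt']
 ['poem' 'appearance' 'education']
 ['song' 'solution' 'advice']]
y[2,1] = 'solution'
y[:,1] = ['storage', 'appearance', 'solution']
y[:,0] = ['software', 'poem', 'song']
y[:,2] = ['debt', 'education', 'advice']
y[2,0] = 'song'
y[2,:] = ['song', 'solution', 'advice']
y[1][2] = 'education'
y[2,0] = 'song'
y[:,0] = ['software', 'poem', 'song']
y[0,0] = 'software'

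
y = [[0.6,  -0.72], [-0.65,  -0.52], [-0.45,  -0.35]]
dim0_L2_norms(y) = [0.99, 0.95]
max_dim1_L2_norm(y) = 0.94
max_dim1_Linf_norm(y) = 0.72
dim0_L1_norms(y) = [1.7, 1.59]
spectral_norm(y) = 1.01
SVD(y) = [[-0.16, -0.99], [0.81, -0.13], [0.56, -0.08]] @ diag([1.0107263695801303, 0.9352711937376076]) @ [[-0.87,-0.50], [-0.50,0.87]]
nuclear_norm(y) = 1.95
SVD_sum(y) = [[0.14, 0.08], [-0.71, -0.41], [-0.49, -0.28]] + [[0.46, -0.80], [0.06, -0.11], [0.04, -0.07]]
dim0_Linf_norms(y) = [0.65, 0.72]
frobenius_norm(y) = 1.38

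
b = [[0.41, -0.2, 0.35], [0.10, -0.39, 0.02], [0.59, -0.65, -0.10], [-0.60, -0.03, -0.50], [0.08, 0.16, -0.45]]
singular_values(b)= [1.18, 0.73, 0.44]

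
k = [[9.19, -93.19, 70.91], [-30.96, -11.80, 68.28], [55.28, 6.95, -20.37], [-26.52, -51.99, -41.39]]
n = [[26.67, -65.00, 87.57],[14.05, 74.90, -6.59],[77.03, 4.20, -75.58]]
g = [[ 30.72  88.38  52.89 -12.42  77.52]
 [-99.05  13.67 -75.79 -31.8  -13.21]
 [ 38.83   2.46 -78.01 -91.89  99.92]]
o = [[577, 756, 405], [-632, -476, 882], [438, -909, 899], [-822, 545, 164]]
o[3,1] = 545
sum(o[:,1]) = -84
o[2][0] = 438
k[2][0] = 55.28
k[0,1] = -93.19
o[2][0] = 438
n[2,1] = 4.2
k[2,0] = 55.28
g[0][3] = -12.42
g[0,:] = [30.72, 88.38, 52.89, -12.42, 77.52]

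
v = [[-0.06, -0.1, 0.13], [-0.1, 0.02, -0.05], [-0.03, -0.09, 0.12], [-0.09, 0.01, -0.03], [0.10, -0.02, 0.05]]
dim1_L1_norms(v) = [0.29, 0.17, 0.24, 0.13, 0.17]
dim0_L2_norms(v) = [0.18, 0.14, 0.19]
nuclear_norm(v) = 0.42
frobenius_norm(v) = 0.30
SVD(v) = [[-0.71,0.29,0.23], [0.20,0.57,-0.36], [-0.64,0.13,-0.35], [0.11,0.51,0.75], [-0.2,-0.57,0.36]] @ diag([0.23621531816170346, 0.18165482069659436, 0.001962035538266361]) @ [[0.05,0.58,-0.81], [-0.99,-0.07,-0.11], [-0.12,0.81,0.57]]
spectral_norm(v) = 0.24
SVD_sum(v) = [[-0.01, -0.10, 0.14], [0.00, 0.03, -0.04], [-0.01, -0.09, 0.12], [0.00, 0.01, -0.02], [-0.0, -0.03, 0.04]] + [[-0.05, -0.0, -0.01], [-0.1, -0.01, -0.01], [-0.02, -0.0, -0.00], [-0.09, -0.01, -0.01], [0.10, 0.01, 0.01]] + [[-0.00, 0.00, 0.0], [0.00, -0.0, -0.00], [0.00, -0.00, -0.00], [-0.0, 0.0, 0.0], [-0.0, 0.0, 0.00]]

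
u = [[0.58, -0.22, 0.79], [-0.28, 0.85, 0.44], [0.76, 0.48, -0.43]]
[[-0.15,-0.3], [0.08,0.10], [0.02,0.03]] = u @ [[-0.1, -0.18], [0.11, 0.16], [-0.09, -0.2]]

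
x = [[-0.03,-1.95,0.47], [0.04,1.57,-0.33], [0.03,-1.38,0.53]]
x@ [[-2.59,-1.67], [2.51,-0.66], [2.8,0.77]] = [[-3.50,  1.70],[2.91,  -1.36],[-2.06,  1.27]]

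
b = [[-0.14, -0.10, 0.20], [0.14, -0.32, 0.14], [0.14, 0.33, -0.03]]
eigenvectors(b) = [[0.42+0.00j, (0.72+0j), (0.72-0j)], [(0.35+0j), (0.21-0.27j), (0.21+0.27j)], [(0.84+0j), (-0.59+0.14j), -0.59-0.14j]]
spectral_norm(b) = 0.50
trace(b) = -0.49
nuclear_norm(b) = 0.92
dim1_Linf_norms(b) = [0.2, 0.32, 0.33]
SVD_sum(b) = [[-0.02, -0.17, 0.07], [-0.03, -0.31, 0.12], [0.03, 0.31, -0.12]] + [[-0.15, 0.03, 0.03], [0.16, -0.03, -0.03], [0.08, -0.01, -0.01]] + [[0.03, 0.04, 0.11], [0.01, 0.02, 0.05], [0.02, 0.04, 0.11]]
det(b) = 0.02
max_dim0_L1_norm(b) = 0.75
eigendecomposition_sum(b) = [[0.04+0.00j, 0.03+0.00j, (0.06-0j)], [(0.03+0j), (0.03+0j), 0.05-0.00j], [0.08+0.00j, 0.06+0.00j, 0.11-0.00j]] + [[-0.09+0.21j,-0.07-0.41j,0.07+0.07j], [0.05+0.10j,(-0.17-0.1j),(0.05-0.01j)], [0.03-0.19j,(0.13+0.33j),-0.07-0.04j]] + [[-0.09-0.21j, (-0.07+0.41j), (0.07-0.07j)], [(0.05-0.1j), (-0.17+0.1j), 0.05+0.01j], [0.03+0.19j, 0.13-0.33j, -0.07+0.04j]]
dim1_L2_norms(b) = [0.26, 0.38, 0.36]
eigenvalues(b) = [(0.18+0j), (-0.33+0.08j), (-0.33-0.08j)]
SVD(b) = [[-0.36,0.63,0.69], [-0.66,-0.69,0.29], [0.66,-0.35,0.67]] @ diag([0.502493793963296, 0.24146171081805204, 0.17261584294957383]) @ [[0.10, 0.93, -0.37], [-0.97, 0.17, 0.17], [0.22, 0.34, 0.92]]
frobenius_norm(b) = 0.58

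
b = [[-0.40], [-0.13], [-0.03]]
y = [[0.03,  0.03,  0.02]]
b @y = [[-0.01, -0.01, -0.01], [-0.0, -0.0, -0.0], [-0.0, -0.00, -0.00]]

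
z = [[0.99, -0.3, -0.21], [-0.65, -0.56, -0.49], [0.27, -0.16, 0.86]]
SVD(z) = [[-0.56, -0.80, 0.22], [0.66, -0.27, 0.7], [-0.49, 0.54, 0.68]] @ diag([1.2927613089341599, 0.9461420716469198, 0.6017336440506811]) @ [[-0.87, -0.1, -0.49], [-0.49, 0.32, 0.81], [-0.08, -0.94, 0.33]]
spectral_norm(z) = 1.29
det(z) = -0.74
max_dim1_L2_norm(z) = 1.06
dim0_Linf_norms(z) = [0.99, 0.56, 0.86]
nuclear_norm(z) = 2.84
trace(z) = 1.29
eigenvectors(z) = [[0.18+0.00j,0.21+0.40j,0.21-0.40j], [(0.98+0j),-0.35-0.13j,-0.35+0.13j], [0.07+0.00j,(0.81+0j),(0.81-0j)]]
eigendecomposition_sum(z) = [[(-0.04-0j), -0.12-0.00j, (-0.04+0j)], [-0.21-0.00j, (-0.66-0j), -0.23+0.00j], [-0.01-0.00j, -0.05-0.00j, -0.02+0.00j]] + [[0.51-0.18j, -0.09+0.01j, -0.08+0.33j],  [(-0.22+0.4j), (0.05-0.06j), (-0.13-0.25j)],  [0.14-0.95j, (-0.06+0.15j), (0.44+0.4j)]] + [[(0.51+0.18j),  -0.09-0.01j,  (-0.08-0.33j)], [(-0.22-0.4j),  (0.05+0.06j),  -0.13+0.25j], [0.14+0.95j,  (-0.06-0.15j),  (0.44-0.4j)]]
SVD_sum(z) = [[0.63, 0.07, 0.36], [-0.74, -0.08, -0.42], [0.55, 0.06, 0.31]] + [[0.37, -0.24, -0.61], [0.13, -0.08, -0.21], [-0.25, 0.16, 0.41]] + [[-0.01, -0.13, 0.04], [-0.03, -0.40, 0.14], [-0.03, -0.39, 0.13]]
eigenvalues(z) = [(-0.71+0j), (1+0.16j), (1-0.16j)]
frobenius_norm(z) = 1.71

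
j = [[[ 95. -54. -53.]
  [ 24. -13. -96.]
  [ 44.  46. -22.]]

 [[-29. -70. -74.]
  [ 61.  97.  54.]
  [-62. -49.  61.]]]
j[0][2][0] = 44.0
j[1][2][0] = -62.0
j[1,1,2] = 54.0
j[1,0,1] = -70.0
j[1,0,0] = -29.0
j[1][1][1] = 97.0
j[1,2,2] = 61.0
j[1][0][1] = -70.0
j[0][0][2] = -53.0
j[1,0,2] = -74.0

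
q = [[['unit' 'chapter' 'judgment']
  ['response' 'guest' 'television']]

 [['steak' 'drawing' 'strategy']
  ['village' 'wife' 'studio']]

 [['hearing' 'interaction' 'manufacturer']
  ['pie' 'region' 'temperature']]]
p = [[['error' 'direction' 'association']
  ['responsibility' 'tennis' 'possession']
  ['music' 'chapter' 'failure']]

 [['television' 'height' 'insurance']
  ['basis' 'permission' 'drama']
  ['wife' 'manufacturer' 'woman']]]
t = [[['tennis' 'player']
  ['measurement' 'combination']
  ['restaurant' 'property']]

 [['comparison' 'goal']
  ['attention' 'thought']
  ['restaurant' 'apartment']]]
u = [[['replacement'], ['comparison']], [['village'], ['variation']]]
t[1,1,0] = 'attention'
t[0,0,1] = 'player'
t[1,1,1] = 'thought'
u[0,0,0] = 'replacement'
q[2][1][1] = 'region'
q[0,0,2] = 'judgment'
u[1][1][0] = 'variation'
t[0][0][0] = 'tennis'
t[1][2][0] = 'restaurant'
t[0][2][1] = 'property'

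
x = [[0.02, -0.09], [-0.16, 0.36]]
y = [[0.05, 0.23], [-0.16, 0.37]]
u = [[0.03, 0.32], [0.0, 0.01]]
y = x + u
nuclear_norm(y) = 0.57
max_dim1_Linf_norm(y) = 0.37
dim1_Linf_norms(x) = [0.09, 0.36]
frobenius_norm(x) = 0.40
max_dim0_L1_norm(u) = 0.33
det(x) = -0.01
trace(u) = 0.04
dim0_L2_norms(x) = [0.16, 0.37]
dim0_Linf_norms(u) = [0.03, 0.32]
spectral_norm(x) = 0.40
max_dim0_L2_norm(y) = 0.44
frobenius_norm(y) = 0.47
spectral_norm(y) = 0.45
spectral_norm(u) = 0.32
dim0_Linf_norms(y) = [0.16, 0.37]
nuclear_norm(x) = 0.42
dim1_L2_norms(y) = [0.24, 0.4]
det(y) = 0.06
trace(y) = 0.42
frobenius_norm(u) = 0.32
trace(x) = 0.38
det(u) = 0.00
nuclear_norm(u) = 0.32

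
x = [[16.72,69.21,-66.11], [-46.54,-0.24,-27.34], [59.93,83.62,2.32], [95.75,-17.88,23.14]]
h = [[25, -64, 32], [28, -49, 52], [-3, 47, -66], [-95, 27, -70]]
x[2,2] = 2.32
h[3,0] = -95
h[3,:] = [-95, 27, -70]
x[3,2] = 23.14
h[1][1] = -49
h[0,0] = 25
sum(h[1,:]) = 31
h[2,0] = -3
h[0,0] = 25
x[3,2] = 23.14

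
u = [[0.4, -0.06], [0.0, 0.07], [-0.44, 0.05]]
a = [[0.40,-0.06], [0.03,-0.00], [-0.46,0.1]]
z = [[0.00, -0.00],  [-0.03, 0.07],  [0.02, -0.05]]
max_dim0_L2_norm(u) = 0.59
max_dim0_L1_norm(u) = 0.84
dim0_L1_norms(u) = [0.84, 0.18]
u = z + a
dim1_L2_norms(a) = [0.4, 0.03, 0.47]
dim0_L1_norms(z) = [0.05, 0.12]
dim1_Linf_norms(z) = [0.0, 0.07, 0.05]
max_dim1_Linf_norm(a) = 0.46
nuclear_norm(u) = 0.67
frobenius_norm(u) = 0.60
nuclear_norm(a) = 0.64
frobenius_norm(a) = 0.62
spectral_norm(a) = 0.62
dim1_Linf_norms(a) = [0.4, 0.03, 0.46]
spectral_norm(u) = 0.60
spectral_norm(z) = 0.09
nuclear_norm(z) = 0.09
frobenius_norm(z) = 0.09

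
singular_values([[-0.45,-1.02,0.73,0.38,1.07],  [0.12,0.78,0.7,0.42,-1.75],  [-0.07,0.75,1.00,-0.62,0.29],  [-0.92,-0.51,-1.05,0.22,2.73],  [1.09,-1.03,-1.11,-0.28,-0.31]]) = [3.85, 2.28, 1.29, 1.05, 0.13]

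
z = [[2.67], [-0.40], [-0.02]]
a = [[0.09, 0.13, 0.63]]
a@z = [[0.18]]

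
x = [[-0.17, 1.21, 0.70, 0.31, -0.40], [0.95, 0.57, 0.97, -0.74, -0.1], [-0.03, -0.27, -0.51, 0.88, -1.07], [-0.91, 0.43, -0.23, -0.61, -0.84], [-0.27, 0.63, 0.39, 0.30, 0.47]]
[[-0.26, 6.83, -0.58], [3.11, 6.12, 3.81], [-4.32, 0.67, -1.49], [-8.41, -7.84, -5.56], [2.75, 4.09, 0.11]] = x @ [[2.47, 5.44, 4.99], [-0.97, 3.99, 1.41], [3.44, 2.59, -1.2], [2.15, 5.03, 0.51], [4.34, 1.12, 1.89]]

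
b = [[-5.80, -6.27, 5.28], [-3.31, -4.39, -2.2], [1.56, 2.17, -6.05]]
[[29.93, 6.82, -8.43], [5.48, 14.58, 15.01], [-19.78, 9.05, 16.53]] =b@[[-1.68,  -4.46,  1.38], [-1.19,  1.16,  -2.77], [2.41,  -2.23,  -3.37]]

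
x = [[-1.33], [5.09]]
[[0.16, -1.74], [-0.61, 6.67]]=x@[[-0.12, 1.31]]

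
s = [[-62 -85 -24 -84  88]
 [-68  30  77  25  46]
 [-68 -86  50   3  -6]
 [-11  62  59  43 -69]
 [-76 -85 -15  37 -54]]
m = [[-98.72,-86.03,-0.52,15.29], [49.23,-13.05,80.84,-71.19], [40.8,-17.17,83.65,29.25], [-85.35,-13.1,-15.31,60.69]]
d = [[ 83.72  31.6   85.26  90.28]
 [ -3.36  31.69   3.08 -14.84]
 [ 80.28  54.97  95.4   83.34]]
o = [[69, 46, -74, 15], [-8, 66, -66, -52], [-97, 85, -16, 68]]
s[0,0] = -62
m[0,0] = -98.72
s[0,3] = -84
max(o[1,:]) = 66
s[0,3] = -84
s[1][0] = -68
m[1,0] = 49.23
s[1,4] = 46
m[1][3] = -71.19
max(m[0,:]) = 15.29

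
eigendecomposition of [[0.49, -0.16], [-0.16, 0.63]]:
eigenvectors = [[-0.84,0.55], [-0.55,-0.84]]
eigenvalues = [0.39, 0.73]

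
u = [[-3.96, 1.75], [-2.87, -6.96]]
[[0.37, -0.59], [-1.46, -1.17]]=u@[[0.00,0.19], [0.21,0.09]]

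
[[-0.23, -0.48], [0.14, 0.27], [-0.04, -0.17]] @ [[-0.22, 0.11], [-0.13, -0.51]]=[[0.11,0.22],[-0.07,-0.12],[0.03,0.08]]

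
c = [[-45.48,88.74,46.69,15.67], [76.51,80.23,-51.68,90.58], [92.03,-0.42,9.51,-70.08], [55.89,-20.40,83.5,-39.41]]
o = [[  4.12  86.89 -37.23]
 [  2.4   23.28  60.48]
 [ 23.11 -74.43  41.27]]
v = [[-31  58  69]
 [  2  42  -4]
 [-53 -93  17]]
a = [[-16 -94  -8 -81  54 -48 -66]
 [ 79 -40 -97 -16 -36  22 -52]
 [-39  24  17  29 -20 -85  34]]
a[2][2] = 17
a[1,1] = -40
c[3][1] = -20.4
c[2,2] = 9.51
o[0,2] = -37.23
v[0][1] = 58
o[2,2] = 41.27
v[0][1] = 58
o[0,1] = 86.89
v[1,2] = -4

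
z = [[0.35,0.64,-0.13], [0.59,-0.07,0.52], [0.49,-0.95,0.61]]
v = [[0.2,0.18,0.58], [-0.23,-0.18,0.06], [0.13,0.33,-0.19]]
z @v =[[-0.09, -0.10, 0.27], [0.2, 0.29, 0.24], [0.40, 0.46, 0.11]]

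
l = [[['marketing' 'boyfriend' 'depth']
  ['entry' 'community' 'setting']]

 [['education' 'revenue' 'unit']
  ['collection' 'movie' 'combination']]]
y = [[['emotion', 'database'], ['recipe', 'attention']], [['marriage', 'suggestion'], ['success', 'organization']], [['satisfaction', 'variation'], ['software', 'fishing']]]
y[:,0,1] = ['database', 'suggestion', 'variation']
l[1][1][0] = 'collection'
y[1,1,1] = 'organization'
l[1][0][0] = 'education'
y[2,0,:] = ['satisfaction', 'variation']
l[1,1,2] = 'combination'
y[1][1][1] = 'organization'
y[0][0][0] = 'emotion'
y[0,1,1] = 'attention'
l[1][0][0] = 'education'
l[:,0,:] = [['marketing', 'boyfriend', 'depth'], ['education', 'revenue', 'unit']]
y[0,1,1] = 'attention'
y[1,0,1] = 'suggestion'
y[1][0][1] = 'suggestion'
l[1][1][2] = 'combination'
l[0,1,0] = 'entry'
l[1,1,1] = 'movie'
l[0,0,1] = 'boyfriend'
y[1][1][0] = 'success'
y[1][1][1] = 'organization'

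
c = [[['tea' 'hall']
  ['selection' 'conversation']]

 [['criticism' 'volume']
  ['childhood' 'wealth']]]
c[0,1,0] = 'selection'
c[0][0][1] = 'hall'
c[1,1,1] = 'wealth'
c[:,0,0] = ['tea', 'criticism']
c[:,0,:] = [['tea', 'hall'], ['criticism', 'volume']]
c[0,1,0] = 'selection'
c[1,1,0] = 'childhood'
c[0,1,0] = 'selection'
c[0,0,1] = 'hall'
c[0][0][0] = 'tea'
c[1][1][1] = 'wealth'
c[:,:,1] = [['hall', 'conversation'], ['volume', 'wealth']]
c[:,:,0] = [['tea', 'selection'], ['criticism', 'childhood']]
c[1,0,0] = 'criticism'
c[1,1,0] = 'childhood'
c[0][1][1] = 'conversation'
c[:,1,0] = ['selection', 'childhood']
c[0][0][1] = 'hall'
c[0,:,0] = ['tea', 'selection']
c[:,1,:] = [['selection', 'conversation'], ['childhood', 'wealth']]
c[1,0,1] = 'volume'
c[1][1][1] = 'wealth'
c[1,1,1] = 'wealth'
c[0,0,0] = 'tea'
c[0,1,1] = 'conversation'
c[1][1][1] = 'wealth'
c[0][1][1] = 'conversation'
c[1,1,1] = 'wealth'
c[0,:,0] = ['tea', 'selection']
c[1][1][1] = 'wealth'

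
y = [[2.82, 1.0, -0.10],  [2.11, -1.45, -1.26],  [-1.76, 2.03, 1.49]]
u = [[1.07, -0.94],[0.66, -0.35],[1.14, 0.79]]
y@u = [[3.56, -3.08], [-0.14, -2.47], [1.16, 2.12]]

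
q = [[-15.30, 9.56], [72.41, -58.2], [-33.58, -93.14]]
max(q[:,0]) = 72.41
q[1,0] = 72.41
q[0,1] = 9.56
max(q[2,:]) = -33.58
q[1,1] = -58.2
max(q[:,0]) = 72.41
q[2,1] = -93.14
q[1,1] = -58.2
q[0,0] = -15.3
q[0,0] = -15.3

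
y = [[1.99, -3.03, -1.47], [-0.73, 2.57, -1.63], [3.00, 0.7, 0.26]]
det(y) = 29.93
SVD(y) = [[-0.81, 0.06, -0.59], [0.52, -0.41, -0.75], [-0.28, -0.91, 0.30]] @ diag([4.572757725173368, 2.994678004753075, 2.185403952297019]) @ [[-0.62, 0.78, 0.06],  [-0.77, -0.62, 0.11],  [0.13, 0.02, 0.99]]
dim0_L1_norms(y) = [5.72, 6.3, 3.36]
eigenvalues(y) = [(0.3+2.65j), (0.3-2.65j), (4.22+0j)]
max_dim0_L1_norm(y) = 6.3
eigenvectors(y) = [[0.02-0.57j, 0.02+0.57j, (-0.65+0j)],[-0.13-0.34j, -0.13+0.34j, 0.66+0.00j],[(-0.74+0j), -0.74-0.00j, (-0.38+0j)]]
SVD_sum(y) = [[2.29,-2.89,-0.22], [-1.47,1.85,0.14], [0.80,-1.01,-0.08]] + [[-0.14, -0.11, 0.02], [0.94, 0.76, -0.14], [2.11, 1.70, -0.31]] + [[-0.16, -0.03, -1.27], [-0.21, -0.04, -1.63], [0.08, 0.02, 0.65]]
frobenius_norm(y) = 5.89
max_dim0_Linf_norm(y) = 3.03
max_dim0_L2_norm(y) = 4.03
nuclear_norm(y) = 9.75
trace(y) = 4.82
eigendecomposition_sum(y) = [[0.27+0.85j, -0.29+0.81j, (-0.97-0.04j)], [0.37+0.42j, (0.04+0.54j), (-0.57+0.22j)], [1.08-0.39j, 1.06+0.33j, -0.01+1.25j]] + [[(0.27-0.85j), (-0.29-0.81j), (-0.97+0.04j)],[(0.37-0.42j), 0.04-0.54j, -0.57-0.22j],[(1.08+0.39j), 1.06-0.33j, -0.01-1.25j]] + [[(1.45+0j), (-2.46-0j), (0.48-0j)], [(-1.47-0j), 2.50+0.00j, -0.48+0.00j], [(0.84+0j), -1.42-0.00j, (0.27-0j)]]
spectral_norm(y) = 4.57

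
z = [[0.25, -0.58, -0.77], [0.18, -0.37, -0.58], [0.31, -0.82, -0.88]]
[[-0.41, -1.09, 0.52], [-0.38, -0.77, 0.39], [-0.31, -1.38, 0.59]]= z @ [[-0.71, -0.36, -1.15], [-1.12, 0.8, -0.16], [1.15, 0.70, -0.93]]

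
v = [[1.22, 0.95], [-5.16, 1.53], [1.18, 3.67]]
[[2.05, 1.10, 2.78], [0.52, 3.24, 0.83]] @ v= [[0.11, 13.83], [-15.1, 8.50]]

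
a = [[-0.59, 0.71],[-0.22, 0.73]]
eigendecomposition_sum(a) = [[-0.52, 0.31], [-0.1, 0.06]] + [[-0.07, 0.40], [-0.12, 0.67]]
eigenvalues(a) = [-0.46, 0.6]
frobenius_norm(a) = 1.20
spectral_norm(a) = 1.17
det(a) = -0.27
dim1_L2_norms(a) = [0.92, 0.76]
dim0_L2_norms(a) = [0.63, 1.02]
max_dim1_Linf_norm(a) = 0.73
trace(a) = 0.14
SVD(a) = [[-0.78, -0.63], [-0.63, 0.78]] @ diag([1.1742456927984954, 0.23376709123437683]) @ [[0.51,-0.86], [0.86,0.51]]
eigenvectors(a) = [[-0.98, -0.51], [-0.18, -0.86]]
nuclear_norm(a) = 1.41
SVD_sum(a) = [[-0.46, 0.78], [-0.38, 0.64]] + [[-0.13,-0.07], [0.16,0.09]]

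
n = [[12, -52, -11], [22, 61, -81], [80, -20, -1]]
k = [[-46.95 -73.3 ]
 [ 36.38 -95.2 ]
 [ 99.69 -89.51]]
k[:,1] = [-73.3, -95.2, -89.51]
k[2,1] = -89.51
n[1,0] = 22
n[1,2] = -81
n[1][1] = 61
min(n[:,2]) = -81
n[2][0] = 80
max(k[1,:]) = 36.38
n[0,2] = -11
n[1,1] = 61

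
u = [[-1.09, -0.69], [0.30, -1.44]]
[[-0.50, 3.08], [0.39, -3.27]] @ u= [[1.47, -4.09],  [-1.41, 4.44]]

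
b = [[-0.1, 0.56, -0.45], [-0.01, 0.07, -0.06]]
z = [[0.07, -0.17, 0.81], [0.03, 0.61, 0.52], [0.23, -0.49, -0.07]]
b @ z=[[-0.09, 0.58, 0.24], [-0.01, 0.07, 0.03]]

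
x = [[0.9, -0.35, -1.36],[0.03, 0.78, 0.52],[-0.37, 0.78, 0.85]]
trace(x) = 2.53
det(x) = -0.12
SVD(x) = [[-0.75, -0.6, 0.27], [0.35, -0.72, -0.60], [0.55, -0.35, 0.75]] @ diag([2.1278027814035756, 0.7726858685862182, 0.07079457562814247]) @ [[-0.41, 0.46, 0.79], [-0.56, -0.81, 0.18], [-0.72, 0.36, -0.59]]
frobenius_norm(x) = 2.26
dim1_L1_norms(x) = [2.61, 1.33, 2.0]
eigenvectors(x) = [[-0.70,0.9,-0.83], [0.39,0.43,0.23], [-0.60,-0.04,0.50]]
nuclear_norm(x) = 2.97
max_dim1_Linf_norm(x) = 1.36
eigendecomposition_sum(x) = [[-0.02,0.04,-0.05], [0.01,-0.02,0.03], [-0.02,0.03,-0.04]] + [[0.36, 0.92, 0.18],[0.17, 0.44, 0.09],[-0.02, -0.04, -0.01]] + [[0.56, -1.31, -1.49], [-0.15, 0.36, 0.41], [-0.34, 0.79, 0.90]]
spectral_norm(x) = 2.13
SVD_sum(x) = [[0.66, -0.73, -1.26], [-0.31, 0.34, 0.6], [-0.48, 0.54, 0.93]] + [[0.26, 0.38, -0.08], [0.31, 0.45, -0.1], [0.15, 0.22, -0.05]] + [[-0.01, 0.01, -0.01], [0.03, -0.02, 0.02], [-0.04, 0.02, -0.03]]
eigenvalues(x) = [-0.08, 0.79, 1.82]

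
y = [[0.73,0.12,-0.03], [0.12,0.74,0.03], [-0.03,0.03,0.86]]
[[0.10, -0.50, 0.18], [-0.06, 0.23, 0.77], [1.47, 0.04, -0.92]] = y @ [[0.24, -0.76, 0.02], [-0.19, 0.44, 1.08], [1.73, 0.01, -1.11]]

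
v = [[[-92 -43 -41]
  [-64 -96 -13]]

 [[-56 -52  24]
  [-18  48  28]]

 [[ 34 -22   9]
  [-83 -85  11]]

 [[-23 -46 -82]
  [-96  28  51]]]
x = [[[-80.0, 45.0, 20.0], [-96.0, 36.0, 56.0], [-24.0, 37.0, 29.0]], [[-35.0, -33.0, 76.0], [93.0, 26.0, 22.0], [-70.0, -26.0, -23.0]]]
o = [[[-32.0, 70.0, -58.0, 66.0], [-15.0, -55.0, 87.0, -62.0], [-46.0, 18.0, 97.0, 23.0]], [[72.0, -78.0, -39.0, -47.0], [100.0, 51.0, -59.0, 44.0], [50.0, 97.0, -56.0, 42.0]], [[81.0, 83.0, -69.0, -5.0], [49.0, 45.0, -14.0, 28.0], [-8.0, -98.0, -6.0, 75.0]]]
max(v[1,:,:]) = 48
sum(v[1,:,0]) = -74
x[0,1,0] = -96.0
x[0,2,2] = 29.0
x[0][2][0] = -24.0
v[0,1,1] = -96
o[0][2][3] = 23.0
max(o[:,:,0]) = 100.0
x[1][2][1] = -26.0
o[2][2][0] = -8.0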